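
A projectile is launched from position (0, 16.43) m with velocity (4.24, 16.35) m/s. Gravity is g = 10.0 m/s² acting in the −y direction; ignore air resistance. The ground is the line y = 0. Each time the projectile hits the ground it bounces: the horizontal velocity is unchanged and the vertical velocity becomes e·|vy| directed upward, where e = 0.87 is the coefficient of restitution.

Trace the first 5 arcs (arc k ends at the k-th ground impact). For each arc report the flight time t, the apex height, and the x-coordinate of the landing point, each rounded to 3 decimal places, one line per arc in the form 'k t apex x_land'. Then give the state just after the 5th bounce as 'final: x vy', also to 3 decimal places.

Arc 1: start y=16.430, vy=16.350 → t=4.076, apex=29.796, x_land=17.283, impact vy=-24.412
  bounce: vy ← 0.87·24.412 = 21.238
Arc 2: start y=0.000, vy=21.238 → t=4.248, apex=22.553, x_land=35.293, impact vy=-21.238
  bounce: vy ← 0.87·21.238 = 18.477
Arc 3: start y=0.000, vy=18.477 → t=3.695, apex=17.070, x_land=50.961, impact vy=-18.477
  bounce: vy ← 0.87·18.477 = 16.075
Arc 4: start y=0.000, vy=16.075 → t=3.215, apex=12.920, x_land=64.593, impact vy=-16.075
  bounce: vy ← 0.87·16.075 = 13.985
Arc 5: start y=0.000, vy=13.985 → t=2.797, apex=9.779, x_land=76.452, impact vy=-13.985
  bounce: vy ← 0.87·13.985 = 12.167

1 4.076 29.796 17.283
2 4.248 22.553 35.293
3 3.695 17.070 50.961
4 3.215 12.920 64.593
5 2.797 9.779 76.452
final: 76.452 12.167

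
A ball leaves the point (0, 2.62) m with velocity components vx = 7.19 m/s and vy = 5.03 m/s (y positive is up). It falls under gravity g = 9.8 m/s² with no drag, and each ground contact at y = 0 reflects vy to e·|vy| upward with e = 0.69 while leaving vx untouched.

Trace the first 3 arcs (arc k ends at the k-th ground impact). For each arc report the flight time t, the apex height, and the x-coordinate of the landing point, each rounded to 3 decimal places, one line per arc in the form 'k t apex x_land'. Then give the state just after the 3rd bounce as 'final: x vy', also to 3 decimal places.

Arc 1: start y=2.620, vy=5.030 → t=1.407, apex=3.911, x_land=10.114, impact vy=-8.755
  bounce: vy ← 0.69·8.755 = 6.041
Arc 2: start y=0.000, vy=6.041 → t=1.233, apex=1.862, x_land=18.978, impact vy=-6.041
  bounce: vy ← 0.69·6.041 = 4.168
Arc 3: start y=0.000, vy=4.168 → t=0.851, apex=0.886, x_land=25.095, impact vy=-4.168
  bounce: vy ← 0.69·4.168 = 2.876

1 1.407 3.911 10.114
2 1.233 1.862 18.978
3 0.851 0.886 25.095
final: 25.095 2.876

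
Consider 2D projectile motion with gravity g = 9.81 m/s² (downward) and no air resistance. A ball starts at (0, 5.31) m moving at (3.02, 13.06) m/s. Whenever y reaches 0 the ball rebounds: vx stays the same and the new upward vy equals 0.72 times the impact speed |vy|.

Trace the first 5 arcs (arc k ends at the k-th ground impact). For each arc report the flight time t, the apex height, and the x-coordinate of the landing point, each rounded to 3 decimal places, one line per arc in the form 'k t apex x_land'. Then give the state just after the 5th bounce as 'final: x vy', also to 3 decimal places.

1 3.021 14.003 9.123
2 2.433 7.259 16.471
3 1.752 3.763 21.762
4 1.261 1.951 25.571
5 0.908 1.011 28.313
final: 28.313 3.207

Arc 1: start y=5.310, vy=13.060 → t=3.021, apex=14.003, x_land=9.123, impact vy=-16.575
  bounce: vy ← 0.72·16.575 = 11.934
Arc 2: start y=0.000, vy=11.934 → t=2.433, apex=7.259, x_land=16.471, impact vy=-11.934
  bounce: vy ← 0.72·11.934 = 8.593
Arc 3: start y=0.000, vy=8.593 → t=1.752, apex=3.763, x_land=21.762, impact vy=-8.593
  bounce: vy ← 0.72·8.593 = 6.187
Arc 4: start y=0.000, vy=6.187 → t=1.261, apex=1.951, x_land=25.571, impact vy=-6.187
  bounce: vy ← 0.72·6.187 = 4.454
Arc 5: start y=0.000, vy=4.454 → t=0.908, apex=1.011, x_land=28.313, impact vy=-4.454
  bounce: vy ← 0.72·4.454 = 3.207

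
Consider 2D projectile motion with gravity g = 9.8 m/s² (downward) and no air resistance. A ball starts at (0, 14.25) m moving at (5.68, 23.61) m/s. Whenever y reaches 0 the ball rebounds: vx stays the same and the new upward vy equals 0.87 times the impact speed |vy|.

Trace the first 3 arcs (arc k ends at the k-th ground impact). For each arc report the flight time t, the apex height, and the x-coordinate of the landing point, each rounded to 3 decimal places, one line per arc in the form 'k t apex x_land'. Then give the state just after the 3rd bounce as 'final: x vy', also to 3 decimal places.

1 5.361 42.690 30.450
2 5.136 32.312 59.622
3 4.468 24.457 85.001
final: 85.001 19.048

Arc 1: start y=14.250, vy=23.610 → t=5.361, apex=42.690, x_land=30.450, impact vy=-28.926
  bounce: vy ← 0.87·28.926 = 25.166
Arc 2: start y=0.000, vy=25.166 → t=5.136, apex=32.312, x_land=59.622, impact vy=-25.166
  bounce: vy ← 0.87·25.166 = 21.894
Arc 3: start y=0.000, vy=21.894 → t=4.468, apex=24.457, x_land=85.001, impact vy=-21.894
  bounce: vy ← 0.87·21.894 = 19.048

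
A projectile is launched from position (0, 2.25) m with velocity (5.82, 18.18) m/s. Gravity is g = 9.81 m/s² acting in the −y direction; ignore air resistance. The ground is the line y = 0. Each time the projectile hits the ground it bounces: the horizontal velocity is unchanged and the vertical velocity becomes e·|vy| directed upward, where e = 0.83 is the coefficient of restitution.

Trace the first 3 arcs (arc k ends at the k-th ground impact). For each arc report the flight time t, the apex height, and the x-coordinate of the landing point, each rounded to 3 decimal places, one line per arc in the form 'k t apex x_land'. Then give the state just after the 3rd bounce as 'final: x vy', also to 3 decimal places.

Arc 1: start y=2.250, vy=18.180 → t=3.826, apex=19.096, x_land=22.269, impact vy=-19.356
  bounce: vy ← 0.83·19.356 = 16.066
Arc 2: start y=0.000, vy=16.066 → t=3.275, apex=13.155, x_land=41.332, impact vy=-16.066
  bounce: vy ← 0.83·16.066 = 13.334
Arc 3: start y=0.000, vy=13.334 → t=2.719, apex=9.062, x_land=57.153, impact vy=-13.334
  bounce: vy ← 0.83·13.334 = 11.068

1 3.826 19.096 22.269
2 3.275 13.155 41.332
3 2.719 9.062 57.153
final: 57.153 11.068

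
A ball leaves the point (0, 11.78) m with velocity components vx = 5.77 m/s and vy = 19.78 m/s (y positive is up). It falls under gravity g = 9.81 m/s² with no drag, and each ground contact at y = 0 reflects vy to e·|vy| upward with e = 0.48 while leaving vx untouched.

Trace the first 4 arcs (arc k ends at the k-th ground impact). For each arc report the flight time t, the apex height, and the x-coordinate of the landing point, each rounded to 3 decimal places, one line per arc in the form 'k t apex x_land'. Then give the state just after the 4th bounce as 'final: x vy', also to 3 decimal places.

1 4.559 31.721 26.308
2 2.441 7.309 40.394
3 1.172 1.684 47.156
4 0.562 0.388 50.401
final: 50.401 1.324

Arc 1: start y=11.780, vy=19.780 → t=4.559, apex=31.721, x_land=26.308, impact vy=-24.947
  bounce: vy ← 0.48·24.947 = 11.975
Arc 2: start y=0.000, vy=11.975 → t=2.441, apex=7.309, x_land=40.394, impact vy=-11.975
  bounce: vy ← 0.48·11.975 = 5.748
Arc 3: start y=0.000, vy=5.748 → t=1.172, apex=1.684, x_land=47.156, impact vy=-5.748
  bounce: vy ← 0.48·5.748 = 2.759
Arc 4: start y=0.000, vy=2.759 → t=0.562, apex=0.388, x_land=50.401, impact vy=-2.759
  bounce: vy ← 0.48·2.759 = 1.324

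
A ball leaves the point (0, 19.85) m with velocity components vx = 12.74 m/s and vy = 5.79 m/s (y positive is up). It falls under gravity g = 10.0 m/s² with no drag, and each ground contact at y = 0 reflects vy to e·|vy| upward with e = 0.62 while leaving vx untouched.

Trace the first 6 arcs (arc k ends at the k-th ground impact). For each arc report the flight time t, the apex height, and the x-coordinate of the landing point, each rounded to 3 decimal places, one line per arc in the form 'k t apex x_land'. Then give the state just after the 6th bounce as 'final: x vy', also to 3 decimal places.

1 2.654 21.526 33.811
2 2.573 8.275 66.589
3 1.595 3.181 86.912
4 0.989 1.223 99.512
5 0.613 0.470 107.324
6 0.380 0.181 112.168
final: 112.168 1.179

Arc 1: start y=19.850, vy=5.790 → t=2.654, apex=21.526, x_land=33.811, impact vy=-20.749
  bounce: vy ← 0.62·20.749 = 12.864
Arc 2: start y=0.000, vy=12.864 → t=2.573, apex=8.275, x_land=66.589, impact vy=-12.864
  bounce: vy ← 0.62·12.864 = 7.976
Arc 3: start y=0.000, vy=7.976 → t=1.595, apex=3.181, x_land=86.912, impact vy=-7.976
  bounce: vy ← 0.62·7.976 = 4.945
Arc 4: start y=0.000, vy=4.945 → t=0.989, apex=1.223, x_land=99.512, impact vy=-4.945
  bounce: vy ← 0.62·4.945 = 3.066
Arc 5: start y=0.000, vy=3.066 → t=0.613, apex=0.470, x_land=107.324, impact vy=-3.066
  bounce: vy ← 0.62·3.066 = 1.901
Arc 6: start y=0.000, vy=1.901 → t=0.380, apex=0.181, x_land=112.168, impact vy=-1.901
  bounce: vy ← 0.62·1.901 = 1.179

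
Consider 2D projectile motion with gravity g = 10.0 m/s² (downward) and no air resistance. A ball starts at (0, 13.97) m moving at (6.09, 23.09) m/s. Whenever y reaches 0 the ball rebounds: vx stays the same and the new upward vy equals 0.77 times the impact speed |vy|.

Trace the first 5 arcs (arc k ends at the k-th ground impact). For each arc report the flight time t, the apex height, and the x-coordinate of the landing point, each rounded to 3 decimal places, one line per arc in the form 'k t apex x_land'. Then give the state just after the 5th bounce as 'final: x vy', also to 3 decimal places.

Arc 1: start y=13.970, vy=23.090 → t=5.160, apex=40.627, x_land=31.421, impact vy=-28.505
  bounce: vy ← 0.77·28.505 = 21.949
Arc 2: start y=0.000, vy=21.949 → t=4.390, apex=24.088, x_land=58.155, impact vy=-21.949
  bounce: vy ← 0.77·21.949 = 16.901
Arc 3: start y=0.000, vy=16.901 → t=3.380, apex=14.282, x_land=78.741, impact vy=-16.901
  bounce: vy ← 0.77·16.901 = 13.014
Arc 4: start y=0.000, vy=13.014 → t=2.603, apex=8.468, x_land=94.591, impact vy=-13.014
  bounce: vy ← 0.77·13.014 = 10.020
Arc 5: start y=0.000, vy=10.020 → t=2.004, apex=5.020, x_land=106.796, impact vy=-10.020
  bounce: vy ← 0.77·10.020 = 7.716

1 5.160 40.627 31.421
2 4.390 24.088 58.155
3 3.380 14.282 78.741
4 2.603 8.468 94.591
5 2.004 5.020 106.796
final: 106.796 7.716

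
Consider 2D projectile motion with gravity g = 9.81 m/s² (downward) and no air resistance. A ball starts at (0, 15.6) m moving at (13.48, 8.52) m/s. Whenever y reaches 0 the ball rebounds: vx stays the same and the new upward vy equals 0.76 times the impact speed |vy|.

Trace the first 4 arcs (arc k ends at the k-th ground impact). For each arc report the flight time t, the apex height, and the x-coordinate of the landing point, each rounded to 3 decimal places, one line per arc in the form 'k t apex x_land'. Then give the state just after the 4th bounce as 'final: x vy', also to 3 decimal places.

1 2.852 19.300 38.447
2 3.015 11.148 79.090
3 2.291 6.439 109.979
4 1.742 3.719 133.455
final: 133.455 6.492

Arc 1: start y=15.600, vy=8.520 → t=2.852, apex=19.300, x_land=38.447, impact vy=-19.459
  bounce: vy ← 0.76·19.459 = 14.789
Arc 2: start y=0.000, vy=14.789 → t=3.015, apex=11.148, x_land=79.090, impact vy=-14.789
  bounce: vy ← 0.76·14.789 = 11.240
Arc 3: start y=0.000, vy=11.240 → t=2.291, apex=6.439, x_land=109.979, impact vy=-11.240
  bounce: vy ← 0.76·11.240 = 8.542
Arc 4: start y=0.000, vy=8.542 → t=1.742, apex=3.719, x_land=133.455, impact vy=-8.542
  bounce: vy ← 0.76·8.542 = 6.492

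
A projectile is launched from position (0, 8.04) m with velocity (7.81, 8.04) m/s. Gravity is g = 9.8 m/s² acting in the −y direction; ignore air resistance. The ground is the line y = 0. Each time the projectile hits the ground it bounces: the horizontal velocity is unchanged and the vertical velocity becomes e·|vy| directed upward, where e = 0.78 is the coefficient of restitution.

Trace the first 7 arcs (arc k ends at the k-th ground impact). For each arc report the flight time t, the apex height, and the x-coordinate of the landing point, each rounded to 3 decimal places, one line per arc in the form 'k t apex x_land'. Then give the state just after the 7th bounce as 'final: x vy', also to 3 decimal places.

Arc 1: start y=8.040, vy=8.040 → t=2.342, apex=11.338, x_land=18.288, impact vy=-14.907
  bounce: vy ← 0.78·14.907 = 11.628
Arc 2: start y=0.000, vy=11.628 → t=2.373, apex=6.898, x_land=36.821, impact vy=-11.628
  bounce: vy ← 0.78·11.628 = 9.070
Arc 3: start y=0.000, vy=9.070 → t=1.851, apex=4.197, x_land=51.276, impact vy=-9.070
  bounce: vy ← 0.78·9.070 = 7.074
Arc 4: start y=0.000, vy=7.074 → t=1.444, apex=2.553, x_land=62.552, impact vy=-7.074
  bounce: vy ← 0.78·7.074 = 5.518
Arc 5: start y=0.000, vy=5.518 → t=1.126, apex=1.553, x_land=71.347, impact vy=-5.518
  bounce: vy ← 0.78·5.518 = 4.304
Arc 6: start y=0.000, vy=4.304 → t=0.878, apex=0.945, x_land=78.207, impact vy=-4.304
  bounce: vy ← 0.78·4.304 = 3.357
Arc 7: start y=0.000, vy=3.357 → t=0.685, apex=0.575, x_land=83.558, impact vy=-3.357
  bounce: vy ← 0.78·3.357 = 2.619

1 2.342 11.338 18.288
2 2.373 6.898 36.821
3 1.851 4.197 51.276
4 1.444 2.553 62.552
5 1.126 1.553 71.347
6 0.878 0.945 78.207
7 0.685 0.575 83.558
final: 83.558 2.619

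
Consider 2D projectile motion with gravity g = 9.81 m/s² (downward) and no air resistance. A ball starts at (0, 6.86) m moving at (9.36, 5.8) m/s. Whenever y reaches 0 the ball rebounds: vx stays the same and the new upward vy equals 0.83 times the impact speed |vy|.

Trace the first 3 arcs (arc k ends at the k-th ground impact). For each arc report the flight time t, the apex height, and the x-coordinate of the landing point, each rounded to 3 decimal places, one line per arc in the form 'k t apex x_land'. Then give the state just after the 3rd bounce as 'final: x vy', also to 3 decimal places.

1 1.913 8.575 17.909
2 2.195 5.907 38.453
3 1.822 4.069 55.504
final: 55.504 7.416

Arc 1: start y=6.860, vy=5.800 → t=1.913, apex=8.575, x_land=17.909, impact vy=-12.970
  bounce: vy ← 0.83·12.970 = 10.765
Arc 2: start y=0.000, vy=10.765 → t=2.195, apex=5.907, x_land=38.453, impact vy=-10.765
  bounce: vy ← 0.83·10.765 = 8.935
Arc 3: start y=0.000, vy=8.935 → t=1.822, apex=4.069, x_land=55.504, impact vy=-8.935
  bounce: vy ← 0.83·8.935 = 7.416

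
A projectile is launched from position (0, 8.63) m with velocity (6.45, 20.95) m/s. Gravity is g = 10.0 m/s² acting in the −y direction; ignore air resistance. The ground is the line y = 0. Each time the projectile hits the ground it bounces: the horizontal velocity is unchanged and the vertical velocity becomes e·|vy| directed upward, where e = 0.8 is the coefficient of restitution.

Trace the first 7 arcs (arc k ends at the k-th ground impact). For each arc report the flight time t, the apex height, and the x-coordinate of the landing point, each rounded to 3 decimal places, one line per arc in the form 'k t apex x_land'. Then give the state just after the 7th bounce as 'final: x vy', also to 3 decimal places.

1 4.568 30.575 29.463
2 3.957 19.568 54.983
3 3.165 12.524 75.398
4 2.532 8.015 91.731
5 2.026 5.130 104.797
6 1.621 3.283 115.250
7 1.296 2.101 123.613
final: 123.613 5.186

Arc 1: start y=8.630, vy=20.950 → t=4.568, apex=30.575, x_land=29.463, impact vy=-24.729
  bounce: vy ← 0.8·24.729 = 19.783
Arc 2: start y=0.000, vy=19.783 → t=3.957, apex=19.568, x_land=54.983, impact vy=-19.783
  bounce: vy ← 0.8·19.783 = 15.826
Arc 3: start y=0.000, vy=15.826 → t=3.165, apex=12.524, x_land=75.398, impact vy=-15.826
  bounce: vy ← 0.8·15.826 = 12.661
Arc 4: start y=0.000, vy=12.661 → t=2.532, apex=8.015, x_land=91.731, impact vy=-12.661
  bounce: vy ← 0.8·12.661 = 10.129
Arc 5: start y=0.000, vy=10.129 → t=2.026, apex=5.130, x_land=104.797, impact vy=-10.129
  bounce: vy ← 0.8·10.129 = 8.103
Arc 6: start y=0.000, vy=8.103 → t=1.621, apex=3.283, x_land=115.250, impact vy=-8.103
  bounce: vy ← 0.8·8.103 = 6.482
Arc 7: start y=0.000, vy=6.482 → t=1.296, apex=2.101, x_land=123.613, impact vy=-6.482
  bounce: vy ← 0.8·6.482 = 5.186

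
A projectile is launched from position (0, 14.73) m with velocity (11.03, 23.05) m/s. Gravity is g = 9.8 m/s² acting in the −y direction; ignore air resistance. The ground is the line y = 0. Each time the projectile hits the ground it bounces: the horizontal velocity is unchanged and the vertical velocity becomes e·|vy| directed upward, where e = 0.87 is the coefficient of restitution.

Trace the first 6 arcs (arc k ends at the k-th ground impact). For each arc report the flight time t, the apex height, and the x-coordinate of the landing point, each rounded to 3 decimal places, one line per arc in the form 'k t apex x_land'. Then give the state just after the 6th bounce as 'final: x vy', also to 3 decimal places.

Arc 1: start y=14.730, vy=23.050 → t=5.274, apex=41.837, x_land=58.173, impact vy=-28.636
  bounce: vy ← 0.87·28.636 = 24.913
Arc 2: start y=0.000, vy=24.913 → t=5.084, apex=31.667, x_land=114.253, impact vy=-24.913
  bounce: vy ← 0.87·24.913 = 21.674
Arc 3: start y=0.000, vy=21.674 → t=4.423, apex=23.968, x_land=163.043, impact vy=-21.674
  bounce: vy ← 0.87·21.674 = 18.857
Arc 4: start y=0.000, vy=18.857 → t=3.848, apex=18.142, x_land=205.490, impact vy=-18.857
  bounce: vy ← 0.87·18.857 = 16.405
Arc 5: start y=0.000, vy=16.405 → t=3.348, apex=13.731, x_land=242.418, impact vy=-16.405
  bounce: vy ← 0.87·16.405 = 14.273
Arc 6: start y=0.000, vy=14.273 → t=2.913, apex=10.393, x_land=274.547, impact vy=-14.273
  bounce: vy ← 0.87·14.273 = 12.417

1 5.274 41.837 58.173
2 5.084 31.667 114.253
3 4.423 23.968 163.043
4 3.848 18.142 205.490
5 3.348 13.731 242.418
6 2.913 10.393 274.547
final: 274.547 12.417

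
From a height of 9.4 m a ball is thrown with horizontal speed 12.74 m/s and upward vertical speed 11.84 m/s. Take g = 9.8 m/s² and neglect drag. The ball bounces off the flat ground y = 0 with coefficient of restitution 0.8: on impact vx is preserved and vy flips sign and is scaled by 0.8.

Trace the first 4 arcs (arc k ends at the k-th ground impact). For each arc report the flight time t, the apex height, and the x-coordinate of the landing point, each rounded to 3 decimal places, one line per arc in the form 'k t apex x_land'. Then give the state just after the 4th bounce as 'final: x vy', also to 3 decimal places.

1 3.046 16.552 38.807
2 2.941 10.593 76.272
3 2.353 6.780 106.244
4 1.882 4.339 130.221
final: 130.221 7.378

Arc 1: start y=9.400, vy=11.840 → t=3.046, apex=16.552, x_land=38.807, impact vy=-18.012
  bounce: vy ← 0.8·18.012 = 14.409
Arc 2: start y=0.000, vy=14.409 → t=2.941, apex=10.593, x_land=76.272, impact vy=-14.409
  bounce: vy ← 0.8·14.409 = 11.528
Arc 3: start y=0.000, vy=11.528 → t=2.353, apex=6.780, x_land=106.244, impact vy=-11.528
  bounce: vy ← 0.8·11.528 = 9.222
Arc 4: start y=0.000, vy=9.222 → t=1.882, apex=4.339, x_land=130.221, impact vy=-9.222
  bounce: vy ← 0.8·9.222 = 7.378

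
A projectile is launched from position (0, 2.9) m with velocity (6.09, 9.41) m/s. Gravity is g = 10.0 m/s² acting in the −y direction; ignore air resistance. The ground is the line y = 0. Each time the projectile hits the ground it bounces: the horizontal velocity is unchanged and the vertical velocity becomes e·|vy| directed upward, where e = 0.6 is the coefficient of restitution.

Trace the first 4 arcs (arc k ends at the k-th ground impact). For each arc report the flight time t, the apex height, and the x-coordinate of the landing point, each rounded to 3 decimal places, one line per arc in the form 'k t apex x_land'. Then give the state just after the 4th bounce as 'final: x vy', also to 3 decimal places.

Arc 1: start y=2.900, vy=9.410 → t=2.152, apex=7.327, x_land=13.103, impact vy=-12.106
  bounce: vy ← 0.6·12.106 = 7.263
Arc 2: start y=0.000, vy=7.263 → t=1.453, apex=2.638, x_land=21.950, impact vy=-7.263
  bounce: vy ← 0.6·7.263 = 4.358
Arc 3: start y=0.000, vy=4.358 → t=0.872, apex=0.950, x_land=27.258, impact vy=-4.358
  bounce: vy ← 0.6·4.358 = 2.615
Arc 4: start y=0.000, vy=2.615 → t=0.523, apex=0.342, x_land=30.443, impact vy=-2.615
  bounce: vy ← 0.6·2.615 = 1.569

1 2.152 7.327 13.103
2 1.453 2.638 21.950
3 0.872 0.950 27.258
4 0.523 0.342 30.443
final: 30.443 1.569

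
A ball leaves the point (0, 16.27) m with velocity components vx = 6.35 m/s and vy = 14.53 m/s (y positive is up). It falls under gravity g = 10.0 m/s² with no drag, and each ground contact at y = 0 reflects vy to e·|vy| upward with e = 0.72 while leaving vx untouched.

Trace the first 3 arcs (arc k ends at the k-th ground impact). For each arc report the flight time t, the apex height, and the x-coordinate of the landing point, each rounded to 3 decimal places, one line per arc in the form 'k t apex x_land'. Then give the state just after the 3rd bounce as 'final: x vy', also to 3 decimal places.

Arc 1: start y=16.270, vy=14.530 → t=3.769, apex=26.826, x_land=23.935, impact vy=-23.163
  bounce: vy ← 0.72·23.163 = 16.677
Arc 2: start y=0.000, vy=16.677 → t=3.335, apex=13.907, x_land=45.115, impact vy=-16.677
  bounce: vy ← 0.72·16.677 = 12.008
Arc 3: start y=0.000, vy=12.008 → t=2.402, apex=7.209, x_land=60.365, impact vy=-12.008
  bounce: vy ← 0.72·12.008 = 8.646

1 3.769 26.826 23.935
2 3.335 13.907 45.115
3 2.402 7.209 60.365
final: 60.365 8.646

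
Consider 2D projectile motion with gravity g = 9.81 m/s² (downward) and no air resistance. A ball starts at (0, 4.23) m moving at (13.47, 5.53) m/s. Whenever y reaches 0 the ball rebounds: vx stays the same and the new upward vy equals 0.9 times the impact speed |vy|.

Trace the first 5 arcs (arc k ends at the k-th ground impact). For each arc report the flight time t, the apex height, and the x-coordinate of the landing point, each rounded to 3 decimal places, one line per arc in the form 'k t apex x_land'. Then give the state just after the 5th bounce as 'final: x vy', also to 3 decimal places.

1 1.650 5.789 22.226
2 1.955 4.689 48.566
3 1.760 3.798 72.272
4 1.584 3.076 93.607
5 1.426 2.492 112.808
final: 112.808 6.293

Arc 1: start y=4.230, vy=5.530 → t=1.650, apex=5.789, x_land=22.226, impact vy=-10.657
  bounce: vy ← 0.9·10.657 = 9.591
Arc 2: start y=0.000, vy=9.591 → t=1.955, apex=4.689, x_land=48.566, impact vy=-9.591
  bounce: vy ← 0.9·9.591 = 8.632
Arc 3: start y=0.000, vy=8.632 → t=1.760, apex=3.798, x_land=72.272, impact vy=-8.632
  bounce: vy ← 0.9·8.632 = 7.769
Arc 4: start y=0.000, vy=7.769 → t=1.584, apex=3.076, x_land=93.607, impact vy=-7.769
  bounce: vy ← 0.9·7.769 = 6.992
Arc 5: start y=0.000, vy=6.992 → t=1.426, apex=2.492, x_land=112.808, impact vy=-6.992
  bounce: vy ← 0.9·6.992 = 6.293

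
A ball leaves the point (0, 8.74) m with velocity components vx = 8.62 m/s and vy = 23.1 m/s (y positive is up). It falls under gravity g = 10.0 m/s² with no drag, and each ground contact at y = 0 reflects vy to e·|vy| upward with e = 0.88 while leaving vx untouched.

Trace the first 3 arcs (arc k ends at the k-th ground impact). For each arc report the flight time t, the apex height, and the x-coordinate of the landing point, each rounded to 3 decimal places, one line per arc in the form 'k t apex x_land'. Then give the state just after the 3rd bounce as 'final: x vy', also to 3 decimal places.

1 4.972 35.421 42.855
2 4.684 27.430 83.235
3 4.122 21.242 118.769
final: 118.769 18.138

Arc 1: start y=8.740, vy=23.100 → t=4.972, apex=35.421, x_land=42.855, impact vy=-26.616
  bounce: vy ← 0.88·26.616 = 23.422
Arc 2: start y=0.000, vy=23.422 → t=4.684, apex=27.430, x_land=83.235, impact vy=-23.422
  bounce: vy ← 0.88·23.422 = 20.611
Arc 3: start y=0.000, vy=20.611 → t=4.122, apex=21.242, x_land=118.769, impact vy=-20.611
  bounce: vy ← 0.88·20.611 = 18.138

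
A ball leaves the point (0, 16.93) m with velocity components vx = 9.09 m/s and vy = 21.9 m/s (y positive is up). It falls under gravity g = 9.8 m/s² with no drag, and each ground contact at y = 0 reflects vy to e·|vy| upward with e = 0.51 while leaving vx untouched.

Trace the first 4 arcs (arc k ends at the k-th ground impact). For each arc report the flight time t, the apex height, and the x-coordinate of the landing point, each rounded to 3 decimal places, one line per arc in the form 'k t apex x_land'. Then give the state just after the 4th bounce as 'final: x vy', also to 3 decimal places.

Arc 1: start y=16.930, vy=21.900 → t=5.141, apex=41.400, x_land=46.735, impact vy=-28.486
  bounce: vy ← 0.51·28.486 = 14.528
Arc 2: start y=0.000, vy=14.528 → t=2.965, apex=10.768, x_land=73.686, impact vy=-14.528
  bounce: vy ← 0.51·14.528 = 7.409
Arc 3: start y=0.000, vy=7.409 → t=1.512, apex=2.801, x_land=87.430, impact vy=-7.409
  bounce: vy ← 0.51·7.409 = 3.779
Arc 4: start y=0.000, vy=3.779 → t=0.771, apex=0.728, x_land=94.440, impact vy=-3.779
  bounce: vy ← 0.51·3.779 = 1.927

1 5.141 41.400 46.735
2 2.965 10.768 73.686
3 1.512 2.801 87.430
4 0.771 0.728 94.440
final: 94.440 1.927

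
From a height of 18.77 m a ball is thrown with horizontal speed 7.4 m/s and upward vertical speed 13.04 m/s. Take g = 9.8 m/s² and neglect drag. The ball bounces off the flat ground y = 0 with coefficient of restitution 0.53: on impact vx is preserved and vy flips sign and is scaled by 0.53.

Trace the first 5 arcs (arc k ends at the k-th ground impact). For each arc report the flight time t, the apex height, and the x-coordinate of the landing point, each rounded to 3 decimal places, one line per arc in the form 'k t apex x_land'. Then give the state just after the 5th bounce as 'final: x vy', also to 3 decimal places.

Arc 1: start y=18.770, vy=13.040 → t=3.697, apex=27.446, x_land=27.360, impact vy=-23.193
  bounce: vy ← 0.53·23.193 = 12.292
Arc 2: start y=0.000, vy=12.292 → t=2.509, apex=7.709, x_land=45.924, impact vy=-12.292
  bounce: vy ← 0.53·12.292 = 6.515
Arc 3: start y=0.000, vy=6.515 → t=1.330, apex=2.166, x_land=55.763, impact vy=-6.515
  bounce: vy ← 0.53·6.515 = 3.453
Arc 4: start y=0.000, vy=3.453 → t=0.705, apex=0.608, x_land=60.978, impact vy=-3.453
  bounce: vy ← 0.53·3.453 = 1.830
Arc 5: start y=0.000, vy=1.830 → t=0.373, apex=0.171, x_land=63.742, impact vy=-1.830
  bounce: vy ← 0.53·1.830 = 0.970

1 3.697 27.446 27.360
2 2.509 7.709 45.924
3 1.330 2.166 55.763
4 0.705 0.608 60.978
5 0.373 0.171 63.742
final: 63.742 0.970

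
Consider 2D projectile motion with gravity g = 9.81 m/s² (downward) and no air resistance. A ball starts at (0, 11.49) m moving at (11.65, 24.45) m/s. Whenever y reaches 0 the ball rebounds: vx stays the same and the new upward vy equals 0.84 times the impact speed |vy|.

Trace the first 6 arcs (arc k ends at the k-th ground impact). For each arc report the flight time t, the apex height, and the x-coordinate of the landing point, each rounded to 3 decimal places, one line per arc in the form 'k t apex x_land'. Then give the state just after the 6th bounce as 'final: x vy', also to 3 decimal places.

1 5.417 41.959 63.110
2 4.914 29.606 120.353
3 4.127 20.890 168.438
4 3.467 14.740 208.829
5 2.912 10.401 242.758
6 2.446 7.339 271.258
final: 271.258 10.079

Arc 1: start y=11.490, vy=24.450 → t=5.417, apex=41.959, x_land=63.110, impact vy=-28.692
  bounce: vy ← 0.84·28.692 = 24.101
Arc 2: start y=0.000, vy=24.101 → t=4.914, apex=29.606, x_land=120.353, impact vy=-24.101
  bounce: vy ← 0.84·24.101 = 20.245
Arc 3: start y=0.000, vy=20.245 → t=4.127, apex=20.890, x_land=168.438, impact vy=-20.245
  bounce: vy ← 0.84·20.245 = 17.006
Arc 4: start y=0.000, vy=17.006 → t=3.467, apex=14.740, x_land=208.829, impact vy=-17.006
  bounce: vy ← 0.84·17.006 = 14.285
Arc 5: start y=0.000, vy=14.285 → t=2.912, apex=10.401, x_land=242.758, impact vy=-14.285
  bounce: vy ← 0.84·14.285 = 11.999
Arc 6: start y=0.000, vy=11.999 → t=2.446, apex=7.339, x_land=271.258, impact vy=-11.999
  bounce: vy ← 0.84·11.999 = 10.079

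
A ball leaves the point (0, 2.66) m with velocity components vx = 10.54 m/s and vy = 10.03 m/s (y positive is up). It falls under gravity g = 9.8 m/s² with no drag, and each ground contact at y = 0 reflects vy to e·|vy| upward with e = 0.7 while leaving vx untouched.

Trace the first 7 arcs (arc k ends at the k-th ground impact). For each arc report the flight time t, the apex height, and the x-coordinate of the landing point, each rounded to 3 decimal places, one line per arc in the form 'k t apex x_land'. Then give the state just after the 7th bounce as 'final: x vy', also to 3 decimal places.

1 2.285 7.793 24.079
2 1.766 3.818 42.688
3 1.236 1.871 55.714
4 0.865 0.917 64.832
5 0.606 0.449 71.215
6 0.424 0.220 75.683
7 0.297 0.108 78.810
final: 78.810 1.018

Arc 1: start y=2.660, vy=10.030 → t=2.285, apex=7.793, x_land=24.079, impact vy=-12.359
  bounce: vy ← 0.7·12.359 = 8.651
Arc 2: start y=0.000, vy=8.651 → t=1.766, apex=3.818, x_land=42.688, impact vy=-8.651
  bounce: vy ← 0.7·8.651 = 6.056
Arc 3: start y=0.000, vy=6.056 → t=1.236, apex=1.871, x_land=55.714, impact vy=-6.056
  bounce: vy ← 0.7·6.056 = 4.239
Arc 4: start y=0.000, vy=4.239 → t=0.865, apex=0.917, x_land=64.832, impact vy=-4.239
  bounce: vy ← 0.7·4.239 = 2.967
Arc 5: start y=0.000, vy=2.967 → t=0.606, apex=0.449, x_land=71.215, impact vy=-2.967
  bounce: vy ← 0.7·2.967 = 2.077
Arc 6: start y=0.000, vy=2.077 → t=0.424, apex=0.220, x_land=75.683, impact vy=-2.077
  bounce: vy ← 0.7·2.077 = 1.454
Arc 7: start y=0.000, vy=1.454 → t=0.297, apex=0.108, x_land=78.810, impact vy=-1.454
  bounce: vy ← 0.7·1.454 = 1.018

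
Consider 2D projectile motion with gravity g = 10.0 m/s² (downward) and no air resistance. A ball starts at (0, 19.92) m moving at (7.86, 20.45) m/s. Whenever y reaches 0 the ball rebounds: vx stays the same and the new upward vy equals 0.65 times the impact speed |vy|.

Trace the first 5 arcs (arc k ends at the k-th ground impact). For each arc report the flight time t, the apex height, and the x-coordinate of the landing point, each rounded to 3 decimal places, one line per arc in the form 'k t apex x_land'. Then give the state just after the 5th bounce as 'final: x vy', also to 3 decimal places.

Arc 1: start y=19.920, vy=20.450 → t=4.903, apex=40.830, x_land=38.535, impact vy=-28.576
  bounce: vy ← 0.65·28.576 = 18.575
Arc 2: start y=0.000, vy=18.575 → t=3.715, apex=17.251, x_land=67.734, impact vy=-18.575
  bounce: vy ← 0.65·18.575 = 12.073
Arc 3: start y=0.000, vy=12.073 → t=2.415, apex=7.288, x_land=86.713, impact vy=-12.073
  bounce: vy ← 0.65·12.073 = 7.848
Arc 4: start y=0.000, vy=7.848 → t=1.570, apex=3.079, x_land=99.050, impact vy=-7.848
  bounce: vy ← 0.65·7.848 = 5.101
Arc 5: start y=0.000, vy=5.101 → t=1.020, apex=1.301, x_land=107.069, impact vy=-5.101
  bounce: vy ← 0.65·5.101 = 3.316

1 4.903 40.830 38.535
2 3.715 17.251 67.734
3 2.415 7.288 86.713
4 1.570 3.079 99.050
5 1.020 1.301 107.069
final: 107.069 3.316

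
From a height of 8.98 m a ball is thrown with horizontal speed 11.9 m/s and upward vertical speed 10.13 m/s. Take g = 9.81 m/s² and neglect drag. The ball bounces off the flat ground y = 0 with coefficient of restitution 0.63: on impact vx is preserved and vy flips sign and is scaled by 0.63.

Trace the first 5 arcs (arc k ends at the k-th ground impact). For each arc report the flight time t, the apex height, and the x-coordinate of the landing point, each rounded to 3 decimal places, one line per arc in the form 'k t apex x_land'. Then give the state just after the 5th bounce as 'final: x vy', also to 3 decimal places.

Arc 1: start y=8.980, vy=10.130 → t=2.735, apex=14.210, x_land=32.543, impact vy=-16.697
  bounce: vy ← 0.63·16.697 = 10.519
Arc 2: start y=0.000, vy=10.519 → t=2.145, apex=5.640, x_land=58.064, impact vy=-10.519
  bounce: vy ← 0.63·10.519 = 6.627
Arc 3: start y=0.000, vy=6.627 → t=1.351, apex=2.239, x_land=74.142, impact vy=-6.627
  bounce: vy ← 0.63·6.627 = 4.175
Arc 4: start y=0.000, vy=4.175 → t=0.851, apex=0.888, x_land=84.272, impact vy=-4.175
  bounce: vy ← 0.63·4.175 = 2.630
Arc 5: start y=0.000, vy=2.630 → t=0.536, apex=0.353, x_land=90.653, impact vy=-2.630
  bounce: vy ← 0.63·2.630 = 1.657

1 2.735 14.210 32.543
2 2.145 5.640 58.064
3 1.351 2.239 74.142
4 0.851 0.888 84.272
5 0.536 0.353 90.653
final: 90.653 1.657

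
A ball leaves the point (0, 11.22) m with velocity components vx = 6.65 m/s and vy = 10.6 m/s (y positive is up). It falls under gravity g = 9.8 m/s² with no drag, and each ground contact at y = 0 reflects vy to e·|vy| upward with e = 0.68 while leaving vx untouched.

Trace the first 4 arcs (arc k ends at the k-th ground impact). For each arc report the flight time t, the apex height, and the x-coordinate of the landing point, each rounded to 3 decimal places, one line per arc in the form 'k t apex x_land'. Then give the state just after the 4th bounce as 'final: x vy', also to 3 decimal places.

Arc 1: start y=11.220, vy=10.600 → t=2.942, apex=16.953, x_land=19.562, impact vy=-18.228
  bounce: vy ← 0.68·18.228 = 12.395
Arc 2: start y=0.000, vy=12.395 → t=2.530, apex=7.839, x_land=36.384, impact vy=-12.395
  bounce: vy ← 0.68·12.395 = 8.429
Arc 3: start y=0.000, vy=8.429 → t=1.720, apex=3.625, x_land=47.823, impact vy=-8.429
  bounce: vy ← 0.68·8.429 = 5.732
Arc 4: start y=0.000, vy=5.732 → t=1.170, apex=1.676, x_land=55.602, impact vy=-5.732
  bounce: vy ← 0.68·5.732 = 3.897

1 2.942 16.953 19.562
2 2.530 7.839 36.384
3 1.720 3.625 47.823
4 1.170 1.676 55.602
final: 55.602 3.897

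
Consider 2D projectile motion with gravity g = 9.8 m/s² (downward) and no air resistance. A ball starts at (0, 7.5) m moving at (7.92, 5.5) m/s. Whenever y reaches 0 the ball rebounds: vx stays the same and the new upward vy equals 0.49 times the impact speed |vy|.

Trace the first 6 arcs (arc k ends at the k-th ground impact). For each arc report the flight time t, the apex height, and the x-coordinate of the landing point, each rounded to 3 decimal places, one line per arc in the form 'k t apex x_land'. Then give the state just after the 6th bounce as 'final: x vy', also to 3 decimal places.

1 1.920 9.043 15.204
2 1.331 2.171 25.749
3 0.652 0.521 30.915
4 0.320 0.125 33.447
5 0.157 0.030 34.688
6 0.077 0.007 35.296
final: 35.296 0.184

Arc 1: start y=7.500, vy=5.500 → t=1.920, apex=9.043, x_land=15.204, impact vy=-13.314
  bounce: vy ← 0.49·13.314 = 6.524
Arc 2: start y=0.000, vy=6.524 → t=1.331, apex=2.171, x_land=25.749, impact vy=-6.524
  bounce: vy ← 0.49·6.524 = 3.197
Arc 3: start y=0.000, vy=3.197 → t=0.652, apex=0.521, x_land=30.915, impact vy=-3.197
  bounce: vy ← 0.49·3.197 = 1.566
Arc 4: start y=0.000, vy=1.566 → t=0.320, apex=0.125, x_land=33.447, impact vy=-1.566
  bounce: vy ← 0.49·1.566 = 0.767
Arc 5: start y=0.000, vy=0.767 → t=0.157, apex=0.030, x_land=34.688, impact vy=-0.767
  bounce: vy ← 0.49·0.767 = 0.376
Arc 6: start y=0.000, vy=0.376 → t=0.077, apex=0.007, x_land=35.296, impact vy=-0.376
  bounce: vy ← 0.49·0.376 = 0.184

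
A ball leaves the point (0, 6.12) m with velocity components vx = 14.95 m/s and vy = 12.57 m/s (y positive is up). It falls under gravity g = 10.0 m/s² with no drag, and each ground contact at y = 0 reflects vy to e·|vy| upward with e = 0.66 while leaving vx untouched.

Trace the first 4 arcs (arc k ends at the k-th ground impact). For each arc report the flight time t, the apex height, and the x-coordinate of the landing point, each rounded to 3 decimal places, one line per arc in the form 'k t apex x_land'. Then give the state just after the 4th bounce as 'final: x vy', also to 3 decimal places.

Arc 1: start y=6.120, vy=12.570 → t=2.932, apex=14.020, x_land=43.826, impact vy=-16.745
  bounce: vy ← 0.66·16.745 = 11.052
Arc 2: start y=0.000, vy=11.052 → t=2.210, apex=6.107, x_land=76.872, impact vy=-11.052
  bounce: vy ← 0.66·11.052 = 7.294
Arc 3: start y=0.000, vy=7.294 → t=1.459, apex=2.660, x_land=98.681, impact vy=-7.294
  bounce: vy ← 0.66·7.294 = 4.814
Arc 4: start y=0.000, vy=4.814 → t=0.963, apex=1.159, x_land=113.076, impact vy=-4.814
  bounce: vy ← 0.66·4.814 = 3.177

1 2.932 14.020 43.826
2 2.210 6.107 76.872
3 1.459 2.660 98.681
4 0.963 1.159 113.076
final: 113.076 3.177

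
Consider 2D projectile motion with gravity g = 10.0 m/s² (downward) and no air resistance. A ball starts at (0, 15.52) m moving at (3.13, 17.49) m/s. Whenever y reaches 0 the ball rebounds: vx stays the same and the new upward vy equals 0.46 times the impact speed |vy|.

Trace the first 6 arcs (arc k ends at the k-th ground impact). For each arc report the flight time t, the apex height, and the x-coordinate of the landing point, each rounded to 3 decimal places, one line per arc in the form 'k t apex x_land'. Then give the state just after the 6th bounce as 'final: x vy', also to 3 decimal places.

Arc 1: start y=15.520, vy=17.490 → t=4.232, apex=30.815, x_land=13.245, impact vy=-24.825
  bounce: vy ← 0.46·24.825 = 11.420
Arc 2: start y=0.000, vy=11.420 → t=2.284, apex=6.520, x_land=20.393, impact vy=-11.420
  bounce: vy ← 0.46·11.420 = 5.253
Arc 3: start y=0.000, vy=5.253 → t=1.051, apex=1.380, x_land=23.682, impact vy=-5.253
  bounce: vy ← 0.46·5.253 = 2.416
Arc 4: start y=0.000, vy=2.416 → t=0.483, apex=0.292, x_land=25.195, impact vy=-2.416
  bounce: vy ← 0.46·2.416 = 1.112
Arc 5: start y=0.000, vy=1.112 → t=0.222, apex=0.062, x_land=25.890, impact vy=-1.112
  bounce: vy ← 0.46·1.112 = 0.511
Arc 6: start y=0.000, vy=0.511 → t=0.102, apex=0.013, x_land=26.210, impact vy=-0.511
  bounce: vy ← 0.46·0.511 = 0.235

1 4.232 30.815 13.245
2 2.284 6.520 20.393
3 1.051 1.380 23.682
4 0.483 0.292 25.195
5 0.222 0.062 25.890
6 0.102 0.013 26.210
final: 26.210 0.235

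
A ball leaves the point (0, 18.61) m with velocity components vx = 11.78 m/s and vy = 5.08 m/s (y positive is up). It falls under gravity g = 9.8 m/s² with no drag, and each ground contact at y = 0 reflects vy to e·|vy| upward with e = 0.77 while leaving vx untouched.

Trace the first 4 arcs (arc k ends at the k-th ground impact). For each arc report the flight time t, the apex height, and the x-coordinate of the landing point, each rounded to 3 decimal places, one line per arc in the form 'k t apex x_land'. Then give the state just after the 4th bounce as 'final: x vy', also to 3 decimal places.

Arc 1: start y=18.610, vy=5.080 → t=2.535, apex=19.927, x_land=29.862, impact vy=-19.763
  bounce: vy ← 0.77·19.763 = 15.217
Arc 2: start y=0.000, vy=15.217 → t=3.106, apex=11.815, x_land=66.445, impact vy=-15.217
  bounce: vy ← 0.77·15.217 = 11.717
Arc 3: start y=0.000, vy=11.717 → t=2.391, apex=7.005, x_land=94.615, impact vy=-11.717
  bounce: vy ← 0.77·11.717 = 9.022
Arc 4: start y=0.000, vy=9.022 → t=1.841, apex=4.153, x_land=116.305, impact vy=-9.022
  bounce: vy ← 0.77·9.022 = 6.947

1 2.535 19.927 29.862
2 3.106 11.815 66.445
3 2.391 7.005 94.615
4 1.841 4.153 116.305
final: 116.305 6.947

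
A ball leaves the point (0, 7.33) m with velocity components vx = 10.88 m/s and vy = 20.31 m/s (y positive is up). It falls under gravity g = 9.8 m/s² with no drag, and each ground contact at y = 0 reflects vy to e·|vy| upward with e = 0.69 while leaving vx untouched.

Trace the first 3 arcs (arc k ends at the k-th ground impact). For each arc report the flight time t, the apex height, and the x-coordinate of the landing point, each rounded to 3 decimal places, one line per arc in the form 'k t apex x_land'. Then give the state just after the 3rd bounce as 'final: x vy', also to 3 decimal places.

Arc 1: start y=7.330, vy=20.310 → t=4.479, apex=28.376, x_land=48.730, impact vy=-23.583
  bounce: vy ← 0.69·23.583 = 16.272
Arc 2: start y=0.000, vy=16.272 → t=3.321, apex=13.510, x_land=84.862, impact vy=-16.272
  bounce: vy ← 0.69·16.272 = 11.228
Arc 3: start y=0.000, vy=11.228 → t=2.291, apex=6.432, x_land=109.792, impact vy=-11.228
  bounce: vy ← 0.69·11.228 = 7.747

1 4.479 28.376 48.730
2 3.321 13.510 84.862
3 2.291 6.432 109.792
final: 109.792 7.747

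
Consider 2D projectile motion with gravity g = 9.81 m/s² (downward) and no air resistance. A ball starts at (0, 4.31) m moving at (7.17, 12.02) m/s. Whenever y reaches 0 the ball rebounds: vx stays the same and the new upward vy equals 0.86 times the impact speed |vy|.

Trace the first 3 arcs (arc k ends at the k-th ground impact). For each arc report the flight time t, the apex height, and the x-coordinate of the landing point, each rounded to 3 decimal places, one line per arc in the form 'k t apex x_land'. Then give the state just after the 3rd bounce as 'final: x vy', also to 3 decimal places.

1 2.768 11.674 19.847
2 2.653 8.634 38.872
3 2.282 6.386 55.234
final: 55.234 9.626

Arc 1: start y=4.310, vy=12.020 → t=2.768, apex=11.674, x_land=19.847, impact vy=-15.134
  bounce: vy ← 0.86·15.134 = 13.015
Arc 2: start y=0.000, vy=13.015 → t=2.653, apex=8.634, x_land=38.872, impact vy=-13.015
  bounce: vy ← 0.86·13.015 = 11.193
Arc 3: start y=0.000, vy=11.193 → t=2.282, apex=6.386, x_land=55.234, impact vy=-11.193
  bounce: vy ← 0.86·11.193 = 9.626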